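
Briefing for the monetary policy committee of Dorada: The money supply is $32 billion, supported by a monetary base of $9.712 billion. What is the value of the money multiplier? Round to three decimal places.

3.295

The money multiplier is m = M / MB = 32 / 9.712 ≈ 3.29489.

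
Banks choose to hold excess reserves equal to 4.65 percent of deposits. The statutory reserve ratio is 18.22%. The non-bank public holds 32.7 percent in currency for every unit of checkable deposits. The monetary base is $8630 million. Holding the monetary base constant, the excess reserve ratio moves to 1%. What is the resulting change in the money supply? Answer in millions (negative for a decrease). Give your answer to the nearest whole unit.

Initially m₁ = (1 + 0.327) / (0.1822 + 0.0465 + 0.327) ≈ 2.38798, so M₁ = 2.38798 × 8630 = 20608.2674 million.
After the change m₂ = (1 + 0.327) / (0.1822 + 0.01 + 0.327) ≈ 2.55586, so M₂ = 2.55586 × 8630 = 22057.0718 million.
ΔM = M₂ − M₁ = 22057.0718 − 20608.2674 = 1448.8044 million.

$1449 million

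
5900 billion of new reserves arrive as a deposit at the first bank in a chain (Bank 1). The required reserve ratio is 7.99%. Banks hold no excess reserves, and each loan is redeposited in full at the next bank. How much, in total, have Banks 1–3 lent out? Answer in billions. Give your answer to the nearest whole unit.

Bank i lends (1 − rr)^i of the original deposit: Bank 1 lends 5900·0.9201 = 5428.5900, Bank 2 lends 5900·0.9201² ≈ 4994.8457, and so on.
Summing a geometric series: total = 5900·[0.9201·(1 − 0.9201^3) / (1 − 0.9201)] ≈ 15019.1931 billion.

15019 billion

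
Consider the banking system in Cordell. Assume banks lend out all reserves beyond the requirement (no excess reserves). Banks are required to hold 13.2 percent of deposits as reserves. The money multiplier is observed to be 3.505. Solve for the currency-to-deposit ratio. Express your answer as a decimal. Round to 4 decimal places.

Using m = 3.505. From m = (1 + c)/(c + rr + e), rearranging gives 1 + c = m·(c + rr + e), so c·(1 − m) = m·(rr + e) − 1.
Hence c = [m·(rr + e) − 1]/(1 − m) = [3.505 × (0.132 + 0) − 1] / (1 − 3.505) ≈ 0.214507.

0.2145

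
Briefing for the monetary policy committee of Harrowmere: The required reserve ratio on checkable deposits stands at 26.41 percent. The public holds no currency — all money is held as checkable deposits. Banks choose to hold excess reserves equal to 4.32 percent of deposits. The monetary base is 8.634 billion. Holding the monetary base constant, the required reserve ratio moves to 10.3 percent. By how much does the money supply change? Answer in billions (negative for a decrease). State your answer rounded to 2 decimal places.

Initially m₁ = 1 / (0.2641 + 0.0432) ≈ 3.2541, so M₁ = 3.2541 × 8.634 ≈ 28.0959 billion.
After the change m₂ = 1 / (0.103 + 0.0432) ≈ 6.8399, so M₂ = 6.8399 × 8.634 ≈ 59.0557 billion.
ΔM = M₂ − M₁ = 59.0557 − 28.0959 = 30.9598 billion.

30.96 billion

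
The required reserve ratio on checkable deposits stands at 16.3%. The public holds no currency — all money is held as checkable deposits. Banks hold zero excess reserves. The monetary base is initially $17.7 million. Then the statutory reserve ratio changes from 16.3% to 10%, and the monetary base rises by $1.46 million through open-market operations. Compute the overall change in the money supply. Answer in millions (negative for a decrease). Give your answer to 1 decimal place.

Before: m₁ = 1 / (0.163) ≈ 6.1350, MB₁ = 17.7, so M₁ = 6.1350 × 17.7 = 108.5895 million.
After: m₂ = 1 / (0.1) = 10, MB₂ = 17.7 + 1.46 = 19.16, so M₂ = 10 × 19.16 = 191.6 million.
ΔM = M₂ − M₁ = 191.6 − 108.5895 = 83.0105 million.

$83.0 million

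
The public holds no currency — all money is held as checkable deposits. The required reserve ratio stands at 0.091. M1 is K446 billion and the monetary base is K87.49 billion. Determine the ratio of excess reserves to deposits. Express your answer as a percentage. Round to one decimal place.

10.5%

Using m = M/MB = 446/87.49 ≈ 5.097725. Since m = (1 + c)/(c + rr + e), the denominator satisfies c + rr + e = (1 + c)/m = (1 + 0) / 5.097725 ≈ 0.196166.
With c = 0 and rr = 0.091, the ratio of excess reserves to deposits is 0.196166 − 0 − 0.091 = 0.105166.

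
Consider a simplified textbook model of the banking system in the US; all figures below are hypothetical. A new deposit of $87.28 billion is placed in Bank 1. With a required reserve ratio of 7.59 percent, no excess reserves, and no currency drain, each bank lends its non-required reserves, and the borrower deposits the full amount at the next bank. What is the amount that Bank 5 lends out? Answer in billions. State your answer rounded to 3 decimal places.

Each bank lends a fraction (1 − rr) = 0.9241 of the deposit it receives, so Bank 5 receives 87.28·0.9241^4 and lends 87.28·0.9241^5 ≈ 58.8179 billion.

$58.818 billion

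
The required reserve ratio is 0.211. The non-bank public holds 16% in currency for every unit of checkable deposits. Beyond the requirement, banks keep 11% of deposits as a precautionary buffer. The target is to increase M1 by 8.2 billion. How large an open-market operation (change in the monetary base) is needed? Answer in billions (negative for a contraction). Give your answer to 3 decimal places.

The money multiplier is m = (1 + c) / (rr + e + c) = (1 + 0.16) / (0.211 + 0.11 + 0.16) ≈ 2.41164.
ΔMB = ΔM / m = (+8.2) / 2.41164 ≈ 3.4002 billion.

3.400 billion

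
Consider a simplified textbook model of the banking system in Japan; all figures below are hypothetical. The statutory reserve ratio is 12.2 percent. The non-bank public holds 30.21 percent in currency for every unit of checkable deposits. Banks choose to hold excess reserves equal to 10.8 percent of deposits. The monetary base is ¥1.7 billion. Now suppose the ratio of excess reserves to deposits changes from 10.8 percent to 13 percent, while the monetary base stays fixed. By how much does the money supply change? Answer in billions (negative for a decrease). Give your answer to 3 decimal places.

Initially m₁ = (1 + 0.3021) / (0.122 + 0.108 + 0.3021) ≈ 2.44710, so M₁ = 2.44710 × 1.7 ≈ 4.1601 billion.
After the change m₂ = (1 + 0.3021) / (0.122 + 0.13 + 0.3021) ≈ 2.34994, so M₂ = 2.34994 × 1.7 ≈ 3.9949 billion.
ΔM = M₂ − M₁ = 3.9949 − 4.1601 = -0.1652 billion.

-0.165 billion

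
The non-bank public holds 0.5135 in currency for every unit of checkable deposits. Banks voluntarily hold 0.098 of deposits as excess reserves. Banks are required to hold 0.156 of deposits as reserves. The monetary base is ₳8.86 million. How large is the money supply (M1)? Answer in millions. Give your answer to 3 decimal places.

₳17.472 million

The money multiplier is m = (1 + c) / (rr + e + c) = (1 + 0.5135) / (0.156 + 0.098 + 0.5135) ≈ 1.97199.
So M = m × MB = 1.97199 × 8.86 ≈ 17.4718 million.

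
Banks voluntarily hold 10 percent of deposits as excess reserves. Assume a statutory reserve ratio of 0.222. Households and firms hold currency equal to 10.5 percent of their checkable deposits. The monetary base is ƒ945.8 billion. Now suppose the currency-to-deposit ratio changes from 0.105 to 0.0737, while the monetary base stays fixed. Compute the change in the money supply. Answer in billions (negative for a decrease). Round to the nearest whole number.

ƒ119 billion

Initially m₁ = (1 + 0.105) / (0.222 + 0.1 + 0.105) ≈ 2.5878, so M₁ = 2.5878 × 945.8 ≈ 2447.5412 billion.
After the change m₂ = (1 + 0.0737) / (0.222 + 0.1 + 0.0737) ≈ 2.7134, so M₂ = 2.7134 × 945.8 ≈ 2566.3337 billion.
ΔM = M₂ − M₁ = 2566.3337 − 2447.5412 = 118.7925 billion.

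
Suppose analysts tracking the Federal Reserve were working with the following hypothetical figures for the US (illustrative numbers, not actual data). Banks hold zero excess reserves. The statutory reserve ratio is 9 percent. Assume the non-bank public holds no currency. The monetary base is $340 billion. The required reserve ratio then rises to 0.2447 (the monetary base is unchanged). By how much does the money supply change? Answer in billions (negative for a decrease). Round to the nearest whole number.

-2388 billion

Initially m₁ = 1 / (0.09) ≈ 11.1111, so M₁ = 11.1111 × 340 = 3777.774 billion.
After the change m₂ = 1 / (0.2447) ≈ 4.0866, so M₂ = 4.0866 × 340 = 1389.444 billion.
ΔM = M₂ − M₁ = 1389.444 − 3777.774 = -2388.33 billion.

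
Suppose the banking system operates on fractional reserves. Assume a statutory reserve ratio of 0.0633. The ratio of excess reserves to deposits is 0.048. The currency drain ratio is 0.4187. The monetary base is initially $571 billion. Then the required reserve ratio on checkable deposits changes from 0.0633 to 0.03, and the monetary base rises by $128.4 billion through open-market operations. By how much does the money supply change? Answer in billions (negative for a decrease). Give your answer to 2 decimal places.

$469.21 billion

Before: m₁ = (1 + 0.4187) / (0.0633 + 0.048 + 0.4187) ≈ 2.676792, MB₁ = 571, so M₁ = 2.676792 × 571 ≈ 1528.4482 billion.
After: m₂ = (1 + 0.4187) / (0.03 + 0.048 + 0.4187) ≈ 2.856251, MB₂ = 571 + 128.4 = 699.4, so M₂ = 2.856251 × 699.4 ≈ 1997.6619 billion.
ΔM = M₂ − M₁ = 1997.6619 − 1528.4482 = 469.2137 billion.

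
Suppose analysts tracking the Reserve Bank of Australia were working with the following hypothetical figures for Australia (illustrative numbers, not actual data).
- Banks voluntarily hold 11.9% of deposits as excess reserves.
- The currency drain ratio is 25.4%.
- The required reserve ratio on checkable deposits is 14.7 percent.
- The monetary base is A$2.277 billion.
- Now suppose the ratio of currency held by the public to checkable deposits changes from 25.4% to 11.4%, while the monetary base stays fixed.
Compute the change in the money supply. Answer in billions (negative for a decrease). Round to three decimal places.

A$1.184 billion

Initially m₁ = (1 + 0.254) / (0.147 + 0.119 + 0.254) ≈ 2.41154, so M₁ = 2.41154 × 2.277 ≈ 5.4911 billion.
After the change m₂ = (1 + 0.114) / (0.147 + 0.119 + 0.114) ≈ 2.93158, so M₂ = 2.93158 × 2.277 ≈ 6.6752 billion.
ΔM = M₂ − M₁ = 6.6752 − 5.4911 = 1.1841 billion.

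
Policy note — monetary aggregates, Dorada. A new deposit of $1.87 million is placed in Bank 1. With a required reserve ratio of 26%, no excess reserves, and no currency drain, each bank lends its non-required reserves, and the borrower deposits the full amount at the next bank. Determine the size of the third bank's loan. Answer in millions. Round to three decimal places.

$0.758 million

Each bank lends a fraction (1 − rr) = 0.7400 of the deposit it receives, so Bank 3 receives 1.87·0.7400^2 and lends 1.87·0.7400^3 ≈ 0.7578 million.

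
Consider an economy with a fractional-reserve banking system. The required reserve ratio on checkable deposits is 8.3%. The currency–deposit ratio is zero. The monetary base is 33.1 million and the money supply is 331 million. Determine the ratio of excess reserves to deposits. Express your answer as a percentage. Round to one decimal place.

1.7%

Using m = M/MB = 331/33.1 = 10.000000. Since m = (1 + c)/(c + rr + e), the denominator satisfies c + rr + e = (1 + c)/m = (1 + 0) / 10.000000 = 0.100000.
With c = 0 and rr = 0.083, the ratio of excess reserves to deposits is 0.100000 − 0 − 0.083 = 0.017.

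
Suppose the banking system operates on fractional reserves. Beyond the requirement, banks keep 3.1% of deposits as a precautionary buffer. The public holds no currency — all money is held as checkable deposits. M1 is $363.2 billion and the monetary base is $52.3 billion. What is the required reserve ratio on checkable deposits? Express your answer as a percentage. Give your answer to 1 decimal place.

11.3%

Using m = M/MB = 363.2/52.3 ≈ 6.944551. Since m = (1 + c)/(c + rr + e), the denominator satisfies c + rr + e = (1 + c)/m = (1 + 0) / 6.944551 ≈ 0.143998.
With c = 0 and e = 0.031, the required reserve ratio on checkable deposits is 0.143998 − 0 − 0.031 = 0.112998.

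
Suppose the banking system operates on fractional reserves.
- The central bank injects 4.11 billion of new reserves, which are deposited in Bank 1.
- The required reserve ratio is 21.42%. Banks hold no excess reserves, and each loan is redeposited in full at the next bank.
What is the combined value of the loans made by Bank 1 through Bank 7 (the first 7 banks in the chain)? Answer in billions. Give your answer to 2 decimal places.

12.29 billion

Bank i lends (1 − rr)^i of the original deposit: Bank 1 lends 4.11·0.7858 ≈ 3.2296, Bank 2 lends 4.11·0.7858² ≈ 2.5378, and so on.
Summing a geometric series: total = 4.11·[0.7858·(1 − 0.7858^7) / (1 − 0.7858)] ≈ 12.2882 billion.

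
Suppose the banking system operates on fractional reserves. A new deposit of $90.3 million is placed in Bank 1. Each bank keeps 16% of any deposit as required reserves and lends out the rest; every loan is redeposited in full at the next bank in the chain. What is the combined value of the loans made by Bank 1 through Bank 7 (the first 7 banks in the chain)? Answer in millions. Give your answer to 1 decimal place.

$334.2 million

Bank i lends (1 − rr)^i of the original deposit: Bank 1 lends 90.3·0.8400 = 75.8520, Bank 2 lends 90.3·0.8400² ≈ 63.7157, and so on.
Summing a geometric series: total = 90.3·[0.8400·(1 − 0.8400^7) / (1 − 0.8400)] ≈ 334.1800 million.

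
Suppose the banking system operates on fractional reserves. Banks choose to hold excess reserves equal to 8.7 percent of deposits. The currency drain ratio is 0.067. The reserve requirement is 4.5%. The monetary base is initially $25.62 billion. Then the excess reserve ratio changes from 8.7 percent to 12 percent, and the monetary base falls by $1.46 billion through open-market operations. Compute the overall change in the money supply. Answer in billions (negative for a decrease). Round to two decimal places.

Before: m₁ = (1 + 0.067) / (0.045 + 0.087 + 0.067) ≈ 5.36181, MB₁ = 25.62, so M₁ = 5.36181 × 25.62 ≈ 137.3696 billion.
After: m₂ = (1 + 0.067) / (0.045 + 0.12 + 0.067) ≈ 4.59914, MB₂ = 25.62 − 1.46 = 24.16, so M₂ = 4.59914 × 24.16 ≈ 111.1152 billion.
ΔM = M₂ − M₁ = 111.1152 − 137.3696 = -26.2544 billion.

-26.25 billion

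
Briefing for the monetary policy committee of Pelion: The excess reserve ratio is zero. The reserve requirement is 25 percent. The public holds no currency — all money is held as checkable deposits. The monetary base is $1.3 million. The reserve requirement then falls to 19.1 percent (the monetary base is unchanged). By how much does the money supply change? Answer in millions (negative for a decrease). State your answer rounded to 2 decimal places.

Initially m₁ = 1 / (0.25) = 4, so M₁ = 4 × 1.3 = 5.2 million.
After the change m₂ = 1 / (0.191) ≈ 5.2356, so M₂ = 5.2356 × 1.3 ≈ 6.8063 million.
ΔM = M₂ − M₁ = 6.8063 − 5.2 = 1.6063 million.

$1.61 million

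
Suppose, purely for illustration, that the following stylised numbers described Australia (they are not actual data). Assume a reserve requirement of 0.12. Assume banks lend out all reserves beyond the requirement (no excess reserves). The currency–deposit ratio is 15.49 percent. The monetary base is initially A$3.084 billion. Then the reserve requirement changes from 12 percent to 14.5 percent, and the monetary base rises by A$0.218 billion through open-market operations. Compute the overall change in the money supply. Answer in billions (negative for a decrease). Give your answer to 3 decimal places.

Before: m₁ = (1 + 0.1549) / (0.12 + 0.1549) ≈ 4.20116, MB₁ = 3.084, so M₁ = 4.20116 × 3.084 ≈ 12.9564 billion.
After: m₂ = (1 + 0.1549) / (0.145 + 0.1549) ≈ 3.85095, MB₂ = 3.084 + 0.218 = 3.302, so M₂ = 3.85095 × 3.302 ≈ 12.7158 billion.
ΔM = M₂ − M₁ = 12.7158 − 12.9564 = -0.2406 billion.

-0.241 billion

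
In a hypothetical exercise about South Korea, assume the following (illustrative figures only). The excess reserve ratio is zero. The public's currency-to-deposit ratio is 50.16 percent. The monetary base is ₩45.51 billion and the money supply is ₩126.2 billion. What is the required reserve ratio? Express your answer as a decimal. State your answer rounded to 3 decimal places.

0.040

Using m = M/MB = 126.2/45.51 ≈ 2.773017. Since m = (1 + c)/(c + rr + e), the denominator satisfies c + rr + e = (1 + c)/m = (1 + 0.5016) / 2.773017 ≈ 0.541504.
With c = 0.5016 and e = 0, the required reserve ratio is 0.541504 − 0.5016 − 0 = 0.039904.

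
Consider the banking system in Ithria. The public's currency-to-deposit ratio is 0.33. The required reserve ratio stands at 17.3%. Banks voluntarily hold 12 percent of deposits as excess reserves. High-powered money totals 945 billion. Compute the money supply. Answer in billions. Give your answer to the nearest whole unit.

The money multiplier is m = (1 + c) / (rr + e + c) = (1 + 0.33) / (0.173 + 0.12 + 0.33) ≈ 2.1348.
So M = m × MB = 2.1348 × 945 = 2017.386 billion.

2017 billion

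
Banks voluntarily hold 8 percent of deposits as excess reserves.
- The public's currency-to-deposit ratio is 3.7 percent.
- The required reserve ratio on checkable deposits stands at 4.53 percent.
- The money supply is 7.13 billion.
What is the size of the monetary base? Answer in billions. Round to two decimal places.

The money multiplier is m = (1 + c) / (rr + e + c) = (1 + 0.037) / (0.0453 + 0.08 + 0.037) ≈ 6.3894.
MB = M / m = 7.13 / 6.3894 ≈ 1.1159 billion.

1.12 billion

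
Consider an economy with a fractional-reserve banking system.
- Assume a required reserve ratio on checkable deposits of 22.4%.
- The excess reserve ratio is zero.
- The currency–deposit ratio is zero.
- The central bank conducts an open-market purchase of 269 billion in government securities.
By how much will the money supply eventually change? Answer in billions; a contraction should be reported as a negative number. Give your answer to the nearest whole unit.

The simple money multiplier is m = 1/rr = 1/0.224 ≈ 4.4643.
An open-market purchase increases the monetary base by 269 billion, so ΔM = m × ΔMB = 4.4643 × 269 = 1200.8967 billion.

1201 billion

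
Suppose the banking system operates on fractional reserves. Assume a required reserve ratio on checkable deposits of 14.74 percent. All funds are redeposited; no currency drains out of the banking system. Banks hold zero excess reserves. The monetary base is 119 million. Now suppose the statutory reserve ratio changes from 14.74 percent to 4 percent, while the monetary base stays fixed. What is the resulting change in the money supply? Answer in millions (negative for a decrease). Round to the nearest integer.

2168 million

Initially m₁ = 1 / (0.1474) ≈ 6.7843, so M₁ = 6.7843 × 119 = 807.3317 million.
After the change m₂ = 1 / (0.04) = 25, so M₂ = 25 × 119 = 2975 million.
ΔM = M₂ − M₁ = 2975 − 807.3317 = 2167.6683 million.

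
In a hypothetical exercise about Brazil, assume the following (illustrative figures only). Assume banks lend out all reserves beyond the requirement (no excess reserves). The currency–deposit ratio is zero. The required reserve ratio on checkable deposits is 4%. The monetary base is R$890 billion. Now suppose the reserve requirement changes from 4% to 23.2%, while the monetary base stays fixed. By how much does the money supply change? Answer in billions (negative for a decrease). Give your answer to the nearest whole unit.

-18414 billion

Initially m₁ = 1 / (0.04) = 25, so M₁ = 25 × 890 = 22250 billion.
After the change m₂ = 1 / (0.232) ≈ 4.3103, so M₂ = 4.3103 × 890 = 3836.167 billion.
ΔM = M₂ − M₁ = 3836.167 − 22250 = -18413.833 billion.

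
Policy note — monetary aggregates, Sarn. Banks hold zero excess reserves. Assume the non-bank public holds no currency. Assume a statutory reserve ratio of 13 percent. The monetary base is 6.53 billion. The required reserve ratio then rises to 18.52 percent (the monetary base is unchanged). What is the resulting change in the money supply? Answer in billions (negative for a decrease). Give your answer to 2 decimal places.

-14.97 billion

Initially m₁ = 1 / (0.13) ≈ 7.6923, so M₁ = 7.6923 × 6.53 ≈ 50.2307 billion.
After the change m₂ = 1 / (0.1852) ≈ 5.3996, so M₂ = 5.3996 × 6.53 ≈ 35.2594 billion.
ΔM = M₂ − M₁ = 35.2594 − 50.2307 = -14.9713 billion.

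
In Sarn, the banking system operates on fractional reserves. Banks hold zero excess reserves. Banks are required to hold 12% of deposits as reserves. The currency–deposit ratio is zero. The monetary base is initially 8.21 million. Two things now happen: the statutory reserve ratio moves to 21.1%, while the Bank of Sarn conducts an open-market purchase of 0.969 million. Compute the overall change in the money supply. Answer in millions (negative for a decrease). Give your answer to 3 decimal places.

Before: m₁ = 1 / (0.12) ≈ 8.33333, MB₁ = 8.21, so M₁ = 8.33333 × 8.21 ≈ 68.4166 million.
After: m₂ = 1 / (0.211) ≈ 4.73934, MB₂ = 8.21 + 0.969 = 9.179, so M₂ = 4.73934 × 9.179 ≈ 43.5024 million.
ΔM = M₂ − M₁ = 43.5024 − 68.4166 = -24.9142 million.

-24.914 million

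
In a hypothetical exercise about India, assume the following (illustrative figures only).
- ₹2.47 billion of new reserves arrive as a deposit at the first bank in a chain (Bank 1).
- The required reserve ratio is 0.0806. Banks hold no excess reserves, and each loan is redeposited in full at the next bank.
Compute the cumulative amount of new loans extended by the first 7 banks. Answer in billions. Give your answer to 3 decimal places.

Bank i lends (1 − rr)^i of the original deposit: Bank 1 lends 2.47·0.9194 ≈ 2.2709, Bank 2 lends 2.47·0.9194² ≈ 2.0879, and so on.
Summing a geometric series: total = 2.47·[0.9194·(1 − 0.9194^7) / (1 − 0.9194)] ≈ 12.5294 billion.

₹12.529 billion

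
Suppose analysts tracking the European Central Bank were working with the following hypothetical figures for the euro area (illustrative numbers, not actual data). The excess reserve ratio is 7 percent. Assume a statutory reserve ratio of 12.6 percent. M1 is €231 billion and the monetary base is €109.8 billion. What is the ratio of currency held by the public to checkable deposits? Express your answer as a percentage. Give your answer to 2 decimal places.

53.24%

Using m = M/MB = 231/109.8 ≈ 2.103825. From m = (1 + c)/(c + rr + e), rearranging gives 1 + c = m·(c + rr + e), so c·(1 − m) = m·(rr + e) − 1.
Hence c = [m·(rr + e) − 1]/(1 − m) = [2.103825 × (0.126 + 0.07) − 1] / (1 − 2.103825) ≈ 0.532376.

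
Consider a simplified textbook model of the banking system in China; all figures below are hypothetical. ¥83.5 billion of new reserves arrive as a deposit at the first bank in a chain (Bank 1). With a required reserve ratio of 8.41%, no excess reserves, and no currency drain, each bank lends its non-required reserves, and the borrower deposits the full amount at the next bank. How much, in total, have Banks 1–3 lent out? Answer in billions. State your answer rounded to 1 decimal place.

Bank i lends (1 − rr)^i of the original deposit: Bank 1 lends 83.5·0.9159 ≈ 76.4776, Bank 2 lends 83.5·0.9159² ≈ 70.0459, and so on.
Summing a geometric series: total = 83.5·[0.9159·(1 − 0.9159^3) / (1 − 0.9159)] ≈ 210.6786 billion.

¥210.7 billion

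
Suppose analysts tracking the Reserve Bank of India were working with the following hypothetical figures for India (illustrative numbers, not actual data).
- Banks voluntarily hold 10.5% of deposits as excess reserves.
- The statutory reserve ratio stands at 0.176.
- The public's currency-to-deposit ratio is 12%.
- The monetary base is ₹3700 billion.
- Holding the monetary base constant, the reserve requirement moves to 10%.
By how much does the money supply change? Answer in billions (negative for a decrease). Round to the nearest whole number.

Initially m₁ = (1 + 0.12) / (0.176 + 0.105 + 0.12) ≈ 2.79302, so M₁ = 2.79302 × 3700 = 10334.174 billion.
After the change m₂ = (1 + 0.12) / (0.1 + 0.105 + 0.12) ≈ 3.44615, so M₂ = 3.44615 × 3700 = 12750.755 billion.
ΔM = M₂ − M₁ = 12750.755 − 10334.174 = 2416.581 billion.

₹2417 billion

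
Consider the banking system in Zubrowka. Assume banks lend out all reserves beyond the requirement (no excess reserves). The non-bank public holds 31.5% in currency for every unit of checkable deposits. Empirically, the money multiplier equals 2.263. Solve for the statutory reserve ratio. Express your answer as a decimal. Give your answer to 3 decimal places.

0.266

Using m = 2.263. Since m = (1 + c)/(c + rr + e), the denominator satisfies c + rr + e = (1 + c)/m = (1 + 0.315) / 2.263 ≈ 0.581087.
With c = 0.315 and e = 0, the statutory reserve ratio is 0.581087 − 0.315 − 0 = 0.266087.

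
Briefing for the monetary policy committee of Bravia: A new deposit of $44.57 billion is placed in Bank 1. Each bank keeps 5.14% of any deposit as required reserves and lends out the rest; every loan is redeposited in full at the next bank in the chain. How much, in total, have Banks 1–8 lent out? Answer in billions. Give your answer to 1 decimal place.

Bank i lends (1 − rr)^i of the original deposit: Bank 1 lends 44.57·0.9486 ≈ 42.2791, Bank 2 lends 44.57·0.9486² ≈ 40.1060, and so on.
Summing a geometric series: total = 44.57·[0.9486·(1 − 0.9486^8) / (1 − 0.9486)] ≈ 283.2541 billion.

$283.3 billion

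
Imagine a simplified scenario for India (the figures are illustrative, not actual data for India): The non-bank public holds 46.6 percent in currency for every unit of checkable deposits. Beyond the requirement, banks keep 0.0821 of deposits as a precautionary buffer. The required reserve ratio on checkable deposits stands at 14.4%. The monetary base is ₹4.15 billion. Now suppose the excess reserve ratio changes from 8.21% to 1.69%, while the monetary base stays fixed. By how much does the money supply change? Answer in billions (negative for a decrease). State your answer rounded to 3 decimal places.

Initially m₁ = (1 + 0.466) / (0.144 + 0.0821 + 0.466) ≈ 2.11819, so M₁ = 2.11819 × 4.15 ≈ 8.7905 billion.
After the change m₂ = (1 + 0.466) / (0.144 + 0.0169 + 0.466) ≈ 2.33849, so M₂ = 2.33849 × 4.15 ≈ 9.7047 billion.
ΔM = M₂ − M₁ = 9.7047 − 8.7905 = 0.9142 billion.

₹0.914 billion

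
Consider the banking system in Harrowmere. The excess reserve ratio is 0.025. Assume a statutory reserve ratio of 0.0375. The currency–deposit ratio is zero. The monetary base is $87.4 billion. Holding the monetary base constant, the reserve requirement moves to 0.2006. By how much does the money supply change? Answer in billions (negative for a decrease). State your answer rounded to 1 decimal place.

Initially m₁ = 1 / (0.0375 + 0.025) = 16, so M₁ = 16 × 87.4 = 1398.4 billion.
After the change m₂ = 1 / (0.2006 + 0.025) ≈ 4.4326, so M₂ = 4.4326 × 87.4 ≈ 387.4092 billion.
ΔM = M₂ − M₁ = 387.4092 − 1398.4 = -1010.9908 billion.

-1011.0 billion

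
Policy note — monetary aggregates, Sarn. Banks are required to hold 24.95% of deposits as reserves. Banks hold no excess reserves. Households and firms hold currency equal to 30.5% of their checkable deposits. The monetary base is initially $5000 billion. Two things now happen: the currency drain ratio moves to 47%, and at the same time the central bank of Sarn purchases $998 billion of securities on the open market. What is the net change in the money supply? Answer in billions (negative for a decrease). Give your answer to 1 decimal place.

Before: m₁ = (1 + 0.305) / (0.2495 + 0.305) ≈ 2.353472, MB₁ = 5000, so M₁ = 2.353472 × 5000 = 11767.36 billion.
After: m₂ = (1 + 0.47) / (0.2495 + 0.47) ≈ 2.043085, MB₂ = 5000 + 998 = 5998, so M₂ = 2.043085 × 5998 ≈ 12254.4238 billion.
ΔM = M₂ − M₁ = 12254.4238 − 11767.36 = 487.0638 billion.

$487.1 billion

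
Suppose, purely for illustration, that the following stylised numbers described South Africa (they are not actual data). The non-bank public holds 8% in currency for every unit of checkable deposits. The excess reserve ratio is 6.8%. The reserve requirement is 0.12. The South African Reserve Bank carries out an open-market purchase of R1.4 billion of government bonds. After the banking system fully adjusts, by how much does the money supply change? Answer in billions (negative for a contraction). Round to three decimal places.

R5.642 billion

The money multiplier is m = (1 + c) / (rr + e + c) = (1 + 0.08) / (0.12 + 0.068 + 0.08) ≈ 4.02985.
The purchase adds 1.4 billion of base, so ΔM = m × ΔMB = 4.02985 × (+1.4) ≈ 5.6418 billion.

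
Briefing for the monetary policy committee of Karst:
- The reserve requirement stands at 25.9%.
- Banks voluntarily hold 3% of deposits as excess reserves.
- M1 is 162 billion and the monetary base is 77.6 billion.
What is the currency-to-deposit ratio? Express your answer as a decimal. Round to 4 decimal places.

Using m = M/MB = 162/77.6 ≈ 2.087629. From m = (1 + c)/(c + rr + e), rearranging gives 1 + c = m·(c + rr + e), so c·(1 − m) = m·(rr + e) − 1.
Hence c = [m·(rr + e) − 1]/(1 − m) = [2.087629 × (0.259 + 0.03) − 1] / (1 − 2.087629) ≈ 0.364716.

0.3647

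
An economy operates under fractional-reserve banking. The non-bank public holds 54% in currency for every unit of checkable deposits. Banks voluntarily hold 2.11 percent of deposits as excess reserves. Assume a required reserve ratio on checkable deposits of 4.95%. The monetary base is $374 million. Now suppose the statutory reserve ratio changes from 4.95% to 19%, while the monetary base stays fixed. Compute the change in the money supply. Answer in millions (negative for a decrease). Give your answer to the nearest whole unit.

Initially m₁ = (1 + 0.54) / (0.0495 + 0.0211 + 0.54) ≈ 2.5221, so M₁ = 2.5221 × 374 = 943.2654 million.
After the change m₂ = (1 + 0.54) / (0.19 + 0.0211 + 0.54) ≈ 2.0503, so M₂ = 2.0503 × 374 = 766.8122 million.
ΔM = M₂ − M₁ = 766.8122 − 943.2654 = -176.4532 million.

-176 million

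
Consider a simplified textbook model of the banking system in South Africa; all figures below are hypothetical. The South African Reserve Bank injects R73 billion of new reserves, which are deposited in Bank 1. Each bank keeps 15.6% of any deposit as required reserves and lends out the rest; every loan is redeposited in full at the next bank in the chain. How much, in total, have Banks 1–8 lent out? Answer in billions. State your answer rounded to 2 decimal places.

Bank i lends (1 − rr)^i of the original deposit: Bank 1 lends 73·0.8440 = 61.6120, Bank 2 lends 73·0.8440² ≈ 52.0005, and so on.
Summing a geometric series: total = 73·[0.8440·(1 − 0.8440^8) / (1 − 0.8440)] ≈ 293.2582 billion.

R293.26 billion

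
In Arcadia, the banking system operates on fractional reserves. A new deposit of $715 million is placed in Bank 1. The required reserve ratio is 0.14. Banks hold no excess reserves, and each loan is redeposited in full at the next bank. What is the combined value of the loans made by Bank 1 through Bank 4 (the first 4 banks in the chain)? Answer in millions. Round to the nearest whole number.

Bank i lends (1 − rr)^i of the original deposit: Bank 1 lends 715·0.8600 = 614.9000, Bank 2 lends 715·0.8600² = 528.8140, and so on.
Summing a geometric series: total = 715·[0.8600·(1 − 0.8600^4) / (1 − 0.8600)] ≈ 1989.6049 million.

$1990 million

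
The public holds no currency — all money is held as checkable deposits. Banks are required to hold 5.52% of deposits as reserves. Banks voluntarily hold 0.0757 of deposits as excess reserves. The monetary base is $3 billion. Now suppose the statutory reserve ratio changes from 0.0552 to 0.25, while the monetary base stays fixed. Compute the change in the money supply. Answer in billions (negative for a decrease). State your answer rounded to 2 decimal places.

Initially m₁ = 1 / (0.0552 + 0.0757) ≈ 7.6394, so M₁ = 7.6394 × 3 = 22.9182 billion.
After the change m₂ = 1 / (0.25 + 0.0757) ≈ 3.0703, so M₂ = 3.0703 × 3 = 9.2109 billion.
ΔM = M₂ − M₁ = 9.2109 − 22.9182 = -13.7073 billion.

-13.71 billion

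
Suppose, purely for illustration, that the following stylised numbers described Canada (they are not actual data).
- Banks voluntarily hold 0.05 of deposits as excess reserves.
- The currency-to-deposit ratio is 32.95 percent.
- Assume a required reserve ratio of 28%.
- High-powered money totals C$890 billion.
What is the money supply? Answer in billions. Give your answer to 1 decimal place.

The money multiplier is m = (1 + c) / (rr + e + c) = (1 + 0.3295) / (0.28 + 0.05 + 0.3295) ≈ 2.01592.
So M = m × MB = 2.01592 × 890 = 1794.1688 billion.

C$1794.2 billion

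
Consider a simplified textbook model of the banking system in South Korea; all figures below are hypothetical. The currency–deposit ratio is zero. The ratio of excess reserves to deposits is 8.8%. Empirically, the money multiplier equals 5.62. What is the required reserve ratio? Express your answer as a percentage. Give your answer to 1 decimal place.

9.0%

Using m = 5.62. Since m = (1 + c)/(c + rr + e), the denominator satisfies c + rr + e = (1 + c)/m = (1 + 0) / 5.62 ≈ 0.177936.
With c = 0 and e = 0.088, the required reserve ratio is 0.177936 − 0 − 0.088 = 0.089936.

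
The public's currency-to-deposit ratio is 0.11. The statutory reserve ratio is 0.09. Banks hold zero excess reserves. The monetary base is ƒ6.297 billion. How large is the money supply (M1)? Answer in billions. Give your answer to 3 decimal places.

ƒ34.948 billion

The money multiplier is m = (1 + c) / (rr + c) = (1 + 0.11) / (0.09 + 0.11) = 5.55.
So M = m × MB = 5.55 × 6.297 ≈ 34.9483 billion.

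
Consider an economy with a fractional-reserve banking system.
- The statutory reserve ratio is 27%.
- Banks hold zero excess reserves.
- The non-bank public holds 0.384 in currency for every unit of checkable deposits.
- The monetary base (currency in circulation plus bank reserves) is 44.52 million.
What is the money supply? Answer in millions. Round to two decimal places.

94.21 million

The money multiplier is m = (1 + c) / (rr + c) = (1 + 0.384) / (0.27 + 0.384) ≈ 2.11621.
So M = m × MB = 2.11621 × 44.52 ≈ 94.2137 million.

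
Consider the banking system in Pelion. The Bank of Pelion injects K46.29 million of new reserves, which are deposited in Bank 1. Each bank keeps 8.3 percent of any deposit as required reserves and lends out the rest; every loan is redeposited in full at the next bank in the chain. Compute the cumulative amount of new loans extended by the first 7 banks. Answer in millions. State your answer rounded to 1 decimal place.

Bank i lends (1 − rr)^i of the original deposit: Bank 1 lends 46.29·0.9170 ≈ 42.4479, Bank 2 lends 46.29·0.9170² ≈ 38.9248, and so on.
Summing a geometric series: total = 46.29·[0.9170·(1 − 0.9170^7) / (1 − 0.9170)] ≈ 232.5753 million.

K232.6 million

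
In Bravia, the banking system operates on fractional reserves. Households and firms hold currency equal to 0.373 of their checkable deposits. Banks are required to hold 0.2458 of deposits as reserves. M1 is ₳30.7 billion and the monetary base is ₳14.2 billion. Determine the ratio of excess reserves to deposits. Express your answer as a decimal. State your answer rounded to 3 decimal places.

0.016

Using m = M/MB = 30.7/14.2 ≈ 2.161972. Since m = (1 + c)/(c + rr + e), the denominator satisfies c + rr + e = (1 + c)/m = (1 + 0.373) / 2.161972 ≈ 0.635068.
With c = 0.373 and rr = 0.2458, the ratio of excess reserves to deposits is 0.635068 − 0.373 − 0.2458 = 0.016268.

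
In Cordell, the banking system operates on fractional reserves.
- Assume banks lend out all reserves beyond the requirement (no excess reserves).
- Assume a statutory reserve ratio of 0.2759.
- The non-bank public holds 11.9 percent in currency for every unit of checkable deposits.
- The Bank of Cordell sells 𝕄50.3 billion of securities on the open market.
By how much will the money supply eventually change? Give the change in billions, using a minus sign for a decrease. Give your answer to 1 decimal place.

-142.5 billion

The money multiplier is m = (1 + c) / (rr + c) = (1 + 0.119) / (0.2759 + 0.119) ≈ 2.8336.
The sale removes 50.3 billion of base, so ΔM = m × ΔMB = 2.8336 × (−50.3) ≈ -142.5301 billion.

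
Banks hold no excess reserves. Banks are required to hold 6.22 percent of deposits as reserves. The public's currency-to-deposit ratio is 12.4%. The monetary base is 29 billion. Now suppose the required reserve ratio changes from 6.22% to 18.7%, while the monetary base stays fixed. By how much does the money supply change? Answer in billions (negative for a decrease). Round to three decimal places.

-70.249 billion

Initially m₁ = (1 + 0.124) / (0.0622 + 0.124) ≈ 6.036520, so M₁ = 6.036520 × 29 ≈ 175.0591 billion.
After the change m₂ = (1 + 0.124) / (0.187 + 0.124) ≈ 3.614148, so M₂ = 3.614148 × 29 ≈ 104.8103 billion.
ΔM = M₂ − M₁ = 104.8103 − 175.0591 = -70.2488 billion.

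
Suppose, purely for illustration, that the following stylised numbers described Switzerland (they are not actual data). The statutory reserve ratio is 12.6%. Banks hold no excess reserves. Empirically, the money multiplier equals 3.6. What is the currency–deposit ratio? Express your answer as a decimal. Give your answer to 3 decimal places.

0.210

Using m = 3.6. From m = (1 + c)/(c + rr + e), rearranging gives 1 + c = m·(c + rr + e), so c·(1 − m) = m·(rr + e) − 1.
Hence c = [m·(rr + e) − 1]/(1 − m) = [3.6 × (0.126 + 0) − 1] / (1 − 3.6) ≈ 0.210154.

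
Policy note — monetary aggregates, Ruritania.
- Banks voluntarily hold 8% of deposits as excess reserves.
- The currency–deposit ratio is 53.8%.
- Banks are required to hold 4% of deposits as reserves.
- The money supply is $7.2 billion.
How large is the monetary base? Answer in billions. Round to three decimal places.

$3.080 billion

The money multiplier is m = (1 + c) / (rr + e + c) = (1 + 0.538) / (0.04 + 0.08 + 0.538) ≈ 2.33739.
MB = M / m = 7.2 / 2.33739 ≈ 3.0804 billion.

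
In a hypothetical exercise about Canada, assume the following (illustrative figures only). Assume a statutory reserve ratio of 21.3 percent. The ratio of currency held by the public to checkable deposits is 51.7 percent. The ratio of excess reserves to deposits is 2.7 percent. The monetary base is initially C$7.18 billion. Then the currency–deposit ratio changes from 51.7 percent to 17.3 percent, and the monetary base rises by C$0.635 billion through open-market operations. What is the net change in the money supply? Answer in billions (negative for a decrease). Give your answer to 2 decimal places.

C$7.81 billion

Before: m₁ = (1 + 0.517) / (0.213 + 0.027 + 0.517) ≈ 2.0040, MB₁ = 7.18, so M₁ = 2.0040 × 7.18 ≈ 14.3887 billion.
After: m₂ = (1 + 0.173) / (0.213 + 0.027 + 0.173) ≈ 2.8402, MB₂ = 7.18 + 0.635 = 7.815, so M₂ = 2.8402 × 7.815 ≈ 22.1962 billion.
ΔM = M₂ − M₁ = 22.1962 − 14.3887 = 7.8075 billion.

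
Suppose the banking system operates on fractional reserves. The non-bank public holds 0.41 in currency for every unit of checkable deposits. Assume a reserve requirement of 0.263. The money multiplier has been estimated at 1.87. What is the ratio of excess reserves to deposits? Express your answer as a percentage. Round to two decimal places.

8.10%

Using m = 1.87. Since m = (1 + c)/(c + rr + e), the denominator satisfies c + rr + e = (1 + c)/m = (1 + 0.41) / 1.87 ≈ 0.754011.
With c = 0.41 and rr = 0.263, the ratio of excess reserves to deposits is 0.754011 − 0.41 − 0.263 = 0.081011.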